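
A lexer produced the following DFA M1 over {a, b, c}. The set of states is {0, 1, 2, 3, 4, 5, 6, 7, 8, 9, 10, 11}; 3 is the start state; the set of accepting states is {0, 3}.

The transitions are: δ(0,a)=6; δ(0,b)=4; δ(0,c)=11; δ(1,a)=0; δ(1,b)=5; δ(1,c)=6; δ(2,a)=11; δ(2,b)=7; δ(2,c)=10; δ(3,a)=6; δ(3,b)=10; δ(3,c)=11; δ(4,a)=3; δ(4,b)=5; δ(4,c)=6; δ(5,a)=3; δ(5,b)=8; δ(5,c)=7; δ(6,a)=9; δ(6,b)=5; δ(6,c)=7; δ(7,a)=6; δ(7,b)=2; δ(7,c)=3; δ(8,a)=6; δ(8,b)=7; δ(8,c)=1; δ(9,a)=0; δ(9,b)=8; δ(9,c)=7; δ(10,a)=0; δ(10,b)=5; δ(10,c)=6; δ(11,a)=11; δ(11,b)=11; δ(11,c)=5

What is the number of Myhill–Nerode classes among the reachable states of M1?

Every state is reachable, so we keep all 12.
Start with accepting vs non-accepting: {0,3} | {1,2,4,5,6,7,8,9,10,11}.
Refine {1,2,4,5,6,7,8,9,10,11} on symbol a: members go to different blocks, giving {1,4,5,9,10} and {2,6,7,8,11}.
Refine {1,4,5,9,10} on symbol b: members go to different blocks, giving {1,4,10} and {5,9}.
Refine {2,6,7,8,11} on symbol a: members go to different blocks, giving {2,7,8,11} and {6}.
Refine {2,7,8,11} on symbol a: members go to different blocks, giving {2,11} and {7,8}.
On input b, block {2,11} splits into {2} and {11}.
Split {7,8} by δ(·,b) → {7} and {8}.
The partition is now stable with 8 blocks: {0,3} | {1,4,10} | {2} | {5,9} | {6} | {7} | {11} | {8}.

8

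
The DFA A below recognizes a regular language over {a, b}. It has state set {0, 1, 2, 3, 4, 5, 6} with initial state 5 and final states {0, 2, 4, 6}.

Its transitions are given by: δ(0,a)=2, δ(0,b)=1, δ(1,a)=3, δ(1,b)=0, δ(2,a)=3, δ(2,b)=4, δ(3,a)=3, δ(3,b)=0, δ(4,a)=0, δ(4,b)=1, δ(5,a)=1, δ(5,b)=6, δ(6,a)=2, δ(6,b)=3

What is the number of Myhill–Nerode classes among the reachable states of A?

All states are reachable from the start state.
P0 = {0,2,4,6} | {1,3,5}.
On input a, block {0,2,4,6} splits into {0,4,6} and {2}.
Refine {0,4,6} on symbol a: members go to different blocks, giving {0,6} and {4}.
Stable partition: {0,6} | {1,3,5} | {2} | {4} — 4 equivalence classes.

4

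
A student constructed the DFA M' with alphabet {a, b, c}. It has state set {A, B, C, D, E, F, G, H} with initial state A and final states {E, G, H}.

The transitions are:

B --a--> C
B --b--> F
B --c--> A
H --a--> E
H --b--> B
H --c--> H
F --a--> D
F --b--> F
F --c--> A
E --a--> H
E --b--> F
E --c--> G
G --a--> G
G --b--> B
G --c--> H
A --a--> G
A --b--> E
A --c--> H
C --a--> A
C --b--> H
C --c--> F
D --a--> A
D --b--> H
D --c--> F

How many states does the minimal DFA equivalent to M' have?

P0 = {E,G,H} | {A,B,C,D,F}.
Split {A,B,C,D,F} by δ(·,a) → {B,C,D,F} and {A}.
Split {B,C,D,F} by δ(·,a) → {B,F} and {C,D}.
No further refinement is possible. Final partition (4 blocks): {E,G,H} | {B,F} | {A} | {C,D}.

4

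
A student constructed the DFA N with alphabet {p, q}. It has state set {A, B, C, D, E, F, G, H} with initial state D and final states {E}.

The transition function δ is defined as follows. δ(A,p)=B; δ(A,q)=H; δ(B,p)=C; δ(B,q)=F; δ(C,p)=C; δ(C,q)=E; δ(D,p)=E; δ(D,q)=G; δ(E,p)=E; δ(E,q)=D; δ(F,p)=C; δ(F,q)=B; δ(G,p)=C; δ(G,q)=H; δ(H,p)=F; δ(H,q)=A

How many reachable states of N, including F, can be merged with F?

Every state is reachable, so we keep all 8.
P0 = {E} | {A,B,C,D,F,G,H}.
Refine {A,B,C,D,F,G,H} on symbol p: members go to different blocks, giving {A,B,C,F,G,H} and {D}.
On input q, block {A,B,C,F,G,H} splits into {A,B,F,G,H} and {C}.
Refine {A,B,F,G,H} on symbol p: members go to different blocks, giving {B,F,G} and {A,H}.
Refine {B,F,G} on symbol q: members go to different blocks, giving {B,F} and {G}.
No further refinement is possible. Final partition (6 blocks): {E} | {B,F} | {D} | {C} | {A,H} | {G}.
State F belongs to the block {B,F}, which has 2 states.

2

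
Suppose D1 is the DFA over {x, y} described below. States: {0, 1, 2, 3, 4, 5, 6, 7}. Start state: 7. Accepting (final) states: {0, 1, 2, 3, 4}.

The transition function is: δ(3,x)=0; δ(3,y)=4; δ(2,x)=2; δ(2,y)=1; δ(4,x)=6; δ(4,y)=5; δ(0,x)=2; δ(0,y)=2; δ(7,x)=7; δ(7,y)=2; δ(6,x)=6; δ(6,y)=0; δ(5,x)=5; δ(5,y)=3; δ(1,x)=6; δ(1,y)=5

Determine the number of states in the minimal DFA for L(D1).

Every state is reachable, so we keep all 8.
Start with accepting vs non-accepting: {0,1,2,3,4} | {5,6,7}.
On input x, block {0,1,2,3,4} splits into {0,2,3} and {1,4}.
On input y, block {0,2,3} splits into {2,3} and {0}.
Split {2,3} by δ(·,x) → {2} and {3}.
Split {5,6,7} by δ(·,y) → {5} and {6} and {7}.
Stable partition: {2} | {5} | {1,4} | {0} | {3} | {6} | {7} — 7 equivalence classes.

7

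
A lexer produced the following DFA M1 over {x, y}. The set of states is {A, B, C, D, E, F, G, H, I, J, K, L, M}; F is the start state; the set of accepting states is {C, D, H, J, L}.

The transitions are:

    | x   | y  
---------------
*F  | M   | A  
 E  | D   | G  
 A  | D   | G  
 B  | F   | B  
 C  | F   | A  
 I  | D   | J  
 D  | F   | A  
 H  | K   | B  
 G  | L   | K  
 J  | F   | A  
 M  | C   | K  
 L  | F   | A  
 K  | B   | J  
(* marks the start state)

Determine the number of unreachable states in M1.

3

BFS from F reaches {A, B, C, D, F, G, J, K, L, M}; the 3 state(s) E, H, I are never visited.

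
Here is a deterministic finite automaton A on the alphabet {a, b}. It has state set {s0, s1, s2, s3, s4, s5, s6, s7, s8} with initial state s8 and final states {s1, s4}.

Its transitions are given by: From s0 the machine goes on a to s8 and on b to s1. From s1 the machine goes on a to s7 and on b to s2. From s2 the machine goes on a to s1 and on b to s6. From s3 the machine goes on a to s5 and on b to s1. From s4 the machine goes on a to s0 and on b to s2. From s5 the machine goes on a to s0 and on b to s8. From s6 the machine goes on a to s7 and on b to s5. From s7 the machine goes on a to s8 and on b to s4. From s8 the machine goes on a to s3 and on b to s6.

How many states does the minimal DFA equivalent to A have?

4

Initial partition by acceptance: {s1,s4} | {s0,s2,s3,s5,s6,s7,s8}.
On input a, block {s0,s2,s3,s5,s6,s7,s8} splits into {s0,s3,s5,s6,s7,s8} and {s2}.
On input b, block {s0,s3,s5,s6,s7,s8} splits into {s0,s3,s7} and {s5,s6,s8}.
The partition is now stable with 4 blocks: {s1,s4} | {s0,s3,s7} | {s2} | {s5,s6,s8}.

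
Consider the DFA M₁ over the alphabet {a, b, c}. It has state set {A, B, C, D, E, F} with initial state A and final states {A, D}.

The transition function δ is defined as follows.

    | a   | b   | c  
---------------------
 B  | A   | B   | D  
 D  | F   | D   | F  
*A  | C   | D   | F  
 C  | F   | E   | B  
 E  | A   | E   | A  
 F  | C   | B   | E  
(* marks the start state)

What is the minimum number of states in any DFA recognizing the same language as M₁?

Start with accepting vs non-accepting: {A,D} | {B,C,E,F}.
Refine {B,C,E,F} on symbol a: members go to different blocks, giving {B,E} and {C,F}.
No further refinement is possible. Final partition (3 blocks): {A,D} | {B,E} | {C,F}.

3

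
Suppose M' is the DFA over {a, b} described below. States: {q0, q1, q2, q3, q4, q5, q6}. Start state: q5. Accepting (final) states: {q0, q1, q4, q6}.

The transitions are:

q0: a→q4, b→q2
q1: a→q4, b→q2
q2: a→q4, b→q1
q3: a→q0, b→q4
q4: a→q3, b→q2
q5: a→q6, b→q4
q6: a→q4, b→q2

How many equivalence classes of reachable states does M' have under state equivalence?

4

All states are reachable from the start state.
Start with accepting vs non-accepting: {q0,q1,q4,q6} | {q2,q3,q5}.
Split {q0,q1,q4,q6} by δ(·,a) → {q0,q1,q6} and {q4}.
Refine {q2,q3,q5} on symbol a: members go to different blocks, giving {q3,q5} and {q2}.
No further refinement is possible. Final partition (4 blocks): {q0,q1,q6} | {q3,q5} | {q4} | {q2}.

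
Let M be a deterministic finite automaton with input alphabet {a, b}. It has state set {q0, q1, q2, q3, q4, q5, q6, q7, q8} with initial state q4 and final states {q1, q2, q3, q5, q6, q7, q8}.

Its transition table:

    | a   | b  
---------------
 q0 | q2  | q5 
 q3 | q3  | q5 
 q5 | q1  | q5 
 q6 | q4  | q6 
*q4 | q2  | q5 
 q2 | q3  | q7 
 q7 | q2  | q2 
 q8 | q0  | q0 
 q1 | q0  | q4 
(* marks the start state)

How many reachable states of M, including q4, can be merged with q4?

2

States {q6,q8} cannot be reached from the start state, so discard them.
Start with accepting vs non-accepting: {q1,q2,q3,q5,q7} | {q0,q4}.
On input a, block {q1,q2,q3,q5,q7} splits into {q2,q3,q5,q7} and {q1}.
On input a, block {q2,q3,q5,q7} splits into {q2,q3,q7} and {q5}.
On input b, block {q2,q3,q7} splits into {q2,q7} and {q3}.
Split {q2,q7} by δ(·,a) → {q2} and {q7}.
The partition is now stable with 6 blocks: {q2} | {q0,q4} | {q1} | {q5} | {q3} | {q7}.
The equivalence class containing q4 is {q0,q4}, of size 2.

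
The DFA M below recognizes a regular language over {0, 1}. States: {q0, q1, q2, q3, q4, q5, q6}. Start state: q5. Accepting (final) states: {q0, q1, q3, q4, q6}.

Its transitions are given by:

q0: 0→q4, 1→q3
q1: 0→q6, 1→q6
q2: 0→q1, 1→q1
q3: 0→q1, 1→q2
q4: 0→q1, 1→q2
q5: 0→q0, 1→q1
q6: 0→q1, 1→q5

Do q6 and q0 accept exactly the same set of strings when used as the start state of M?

All states are reachable from the start state.
P0 = {q0,q1,q3,q4,q6} | {q2,q5}.
Refine {q0,q1,q3,q4,q6} on symbol 1: members go to different blocks, giving {q3,q4,q6} and {q0,q1}.
The partition is now stable with 3 blocks: {q3,q4,q6} | {q2,q5} | {q0,q1}.
q6 and q0 end up in different blocks, so they are distinguishable. For instance, the string '1' is accepted from only q0.

No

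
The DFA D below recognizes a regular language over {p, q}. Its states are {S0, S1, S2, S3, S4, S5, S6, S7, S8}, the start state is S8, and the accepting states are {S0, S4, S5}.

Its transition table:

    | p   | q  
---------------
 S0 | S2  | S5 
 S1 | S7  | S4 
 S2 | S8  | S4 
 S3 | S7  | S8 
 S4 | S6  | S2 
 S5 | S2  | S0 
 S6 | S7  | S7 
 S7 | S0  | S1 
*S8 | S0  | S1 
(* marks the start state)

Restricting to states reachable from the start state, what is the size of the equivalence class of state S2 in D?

Reachable states from the start: {S0,S1,S2,S4,S5,S6,S7,S8}. Unreachable: {S3} — drop them.
Start with accepting vs non-accepting: {S0,S4,S5} | {S1,S2,S6,S7,S8}.
On input q, block {S0,S4,S5} splits into {S0,S5} and {S4}.
Refine {S1,S2,S6,S7,S8} on symbol p: members go to different blocks, giving {S1,S2,S6} and {S7,S8}.
Split {S1,S2,S6} by δ(·,q) → {S1,S2} and {S6}.
No further refinement is possible. Final partition (5 blocks): {S0,S5} | {S1,S2} | {S4} | {S7,S8} | {S6}.
State S2 belongs to the block {S1,S2}, which has 2 states.

2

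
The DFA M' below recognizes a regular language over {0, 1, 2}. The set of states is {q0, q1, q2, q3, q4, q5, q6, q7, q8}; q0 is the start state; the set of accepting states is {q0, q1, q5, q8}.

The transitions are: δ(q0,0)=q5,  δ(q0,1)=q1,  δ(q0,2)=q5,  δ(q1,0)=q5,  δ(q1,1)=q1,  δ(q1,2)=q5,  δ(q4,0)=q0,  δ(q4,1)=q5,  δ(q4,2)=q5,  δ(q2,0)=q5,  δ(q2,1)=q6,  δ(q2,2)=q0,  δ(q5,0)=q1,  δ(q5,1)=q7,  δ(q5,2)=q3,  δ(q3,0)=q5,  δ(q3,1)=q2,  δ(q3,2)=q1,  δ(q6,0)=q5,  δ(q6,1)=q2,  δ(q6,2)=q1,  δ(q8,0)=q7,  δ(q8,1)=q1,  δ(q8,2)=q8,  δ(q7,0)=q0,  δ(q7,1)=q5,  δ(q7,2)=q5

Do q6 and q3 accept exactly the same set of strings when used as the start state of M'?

Yes

Reachable states from the start: {q0,q1,q2,q3,q5,q6,q7}. Unreachable: {q4,q8} — drop them.
Start with accepting vs non-accepting: {q0,q1,q5} | {q2,q3,q6,q7}.
Split {q0,q1,q5} by δ(·,1) → {q0,q1} and {q5}.
On input 0, block {q2,q3,q6,q7} splits into {q2,q3,q6} and {q7}.
The partition is now stable with 4 blocks: {q0,q1} | {q2,q3,q6} | {q5} | {q7}.
q6 and q3 lie in the same block of the stable partition, so they are equivalent — no string distinguishes them.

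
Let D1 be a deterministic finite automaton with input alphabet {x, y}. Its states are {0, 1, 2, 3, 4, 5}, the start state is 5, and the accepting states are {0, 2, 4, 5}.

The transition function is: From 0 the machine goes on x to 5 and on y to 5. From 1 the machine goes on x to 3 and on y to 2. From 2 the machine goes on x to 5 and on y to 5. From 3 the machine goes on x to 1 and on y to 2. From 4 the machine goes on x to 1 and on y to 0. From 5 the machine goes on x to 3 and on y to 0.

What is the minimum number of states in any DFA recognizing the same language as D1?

Reachable states from the start: {0,1,2,3,5}. Unreachable: {4} — drop them.
P0 = {0,2,5} | {1,3}.
Split {0,2,5} by δ(·,x) → {0,2} and {5}.
Stable partition: {0,2} | {1,3} | {5} — 3 equivalence classes.

3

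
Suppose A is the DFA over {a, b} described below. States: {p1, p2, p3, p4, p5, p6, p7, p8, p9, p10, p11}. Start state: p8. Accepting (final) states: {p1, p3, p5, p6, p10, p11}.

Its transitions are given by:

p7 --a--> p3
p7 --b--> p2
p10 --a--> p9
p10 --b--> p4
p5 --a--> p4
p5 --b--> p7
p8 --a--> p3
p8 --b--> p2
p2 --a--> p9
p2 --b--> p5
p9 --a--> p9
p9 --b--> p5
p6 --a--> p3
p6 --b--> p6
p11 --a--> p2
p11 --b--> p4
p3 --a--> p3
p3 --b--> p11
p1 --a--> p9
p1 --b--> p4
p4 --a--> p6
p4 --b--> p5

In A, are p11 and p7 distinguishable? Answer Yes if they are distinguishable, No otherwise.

Yes

States {p1,p10} cannot be reached from the start state, so discard them.
P0 = {p3,p5,p6,p11} | {p2,p4,p7,p8,p9}.
Refine {p3,p5,p6,p11} on symbol a: members go to different blocks, giving {p3,p6} and {p5,p11}.
On input b, block {p3,p6} splits into {p3} and {p6}.
Refine {p2,p4,p7,p8,p9} on symbol a: members go to different blocks, giving {p2,p9} and {p7,p8} and {p4}.
On input a, block {p5,p11} splits into {p5} and {p11}.
Stable partition: {p3} | {p2,p9} | {p5} | {p6} | {p7,p8} | {p4} | {p11} — 7 equivalence classes.
p11 and p7 end up in different blocks, so they are distinguishable. For instance, the string 'ε' is accepted from only p11.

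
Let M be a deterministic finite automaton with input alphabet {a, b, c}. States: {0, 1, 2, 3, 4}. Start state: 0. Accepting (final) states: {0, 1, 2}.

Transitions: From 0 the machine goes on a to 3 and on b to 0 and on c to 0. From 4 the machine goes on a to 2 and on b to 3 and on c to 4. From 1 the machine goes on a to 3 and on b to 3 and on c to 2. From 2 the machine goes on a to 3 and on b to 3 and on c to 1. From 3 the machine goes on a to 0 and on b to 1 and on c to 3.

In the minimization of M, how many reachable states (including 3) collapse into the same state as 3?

States {4} cannot be reached from the start state, so discard them.
Start with accepting vs non-accepting: {0,1,2} | {3}.
Refine {0,1,2} on symbol b: members go to different blocks, giving {1,2} and {0}.
The partition is now stable with 3 blocks: {1,2} | {3} | {0}.
The equivalence class containing 3 is {3}, of size 1.

1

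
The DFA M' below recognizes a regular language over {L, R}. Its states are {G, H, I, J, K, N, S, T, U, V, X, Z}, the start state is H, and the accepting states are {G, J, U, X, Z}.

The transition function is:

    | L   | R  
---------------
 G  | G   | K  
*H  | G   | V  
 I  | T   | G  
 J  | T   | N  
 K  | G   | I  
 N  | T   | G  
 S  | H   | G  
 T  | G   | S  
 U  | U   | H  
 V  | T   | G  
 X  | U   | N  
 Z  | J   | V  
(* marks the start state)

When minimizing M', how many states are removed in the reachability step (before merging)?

5

No path from H leads to J, N, U, X, Z; the other 7 states are all reachable.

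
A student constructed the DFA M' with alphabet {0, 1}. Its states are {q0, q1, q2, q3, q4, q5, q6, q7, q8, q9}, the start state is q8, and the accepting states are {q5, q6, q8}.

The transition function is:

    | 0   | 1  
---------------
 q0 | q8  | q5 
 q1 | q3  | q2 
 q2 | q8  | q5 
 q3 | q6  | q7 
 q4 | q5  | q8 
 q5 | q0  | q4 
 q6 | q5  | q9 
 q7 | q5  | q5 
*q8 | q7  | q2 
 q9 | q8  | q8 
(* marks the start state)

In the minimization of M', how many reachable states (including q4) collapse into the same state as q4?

First remove the unreachable states {q1,q3,q6,q9}; 6 states remain.
Initial partition by acceptance: {q5,q8} | {q0,q2,q4,q7}.
Stable partition: {q5,q8} | {q0,q2,q4,q7} — 2 equivalence classes.
State q4 belongs to the block {q0,q2,q4,q7}, which has 4 states.

4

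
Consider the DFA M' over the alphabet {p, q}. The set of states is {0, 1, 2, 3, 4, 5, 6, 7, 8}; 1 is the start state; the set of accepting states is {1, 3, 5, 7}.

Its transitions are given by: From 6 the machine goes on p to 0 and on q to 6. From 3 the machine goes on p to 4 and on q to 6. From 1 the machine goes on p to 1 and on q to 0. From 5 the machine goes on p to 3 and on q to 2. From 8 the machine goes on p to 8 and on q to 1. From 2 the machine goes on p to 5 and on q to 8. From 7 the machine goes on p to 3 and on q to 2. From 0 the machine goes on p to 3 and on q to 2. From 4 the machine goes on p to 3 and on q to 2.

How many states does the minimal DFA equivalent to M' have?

7

First remove the unreachable states {7}; 8 states remain.
P0 = {1,3,5} | {0,2,4,6,8}.
On input p, block {1,3,5} splits into {1,5} and {3}.
Refine {1,5} on symbol p: members go to different blocks, giving {1} and {5}.
Refine {0,2,4,6,8} on symbol p: members go to different blocks, giving {0,4} and {6,8} and {2}.
Split {6,8} by δ(·,p) → {6} and {8}.
No further refinement is possible. Final partition (7 blocks): {1} | {0,4} | {3} | {5} | {6} | {2} | {8}.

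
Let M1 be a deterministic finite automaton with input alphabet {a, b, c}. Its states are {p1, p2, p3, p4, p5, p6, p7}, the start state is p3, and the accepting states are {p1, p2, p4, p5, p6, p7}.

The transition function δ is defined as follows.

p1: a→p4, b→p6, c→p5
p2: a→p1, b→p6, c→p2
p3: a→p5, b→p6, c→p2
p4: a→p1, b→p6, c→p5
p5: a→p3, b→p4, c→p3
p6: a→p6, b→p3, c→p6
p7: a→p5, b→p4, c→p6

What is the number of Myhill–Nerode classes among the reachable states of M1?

5

States {p7} cannot be reached from the start state, so discard them.
P0 = {p1,p2,p4,p5,p6} | {p3}.
Refine {p1,p2,p4,p5,p6} on symbol a: members go to different blocks, giving {p1,p2,p4,p6} and {p5}.
Split {p1,p2,p4,p6} by δ(·,b) → {p1,p2,p4} and {p6}.
On input c, block {p1,p2,p4} splits into {p1,p4} and {p2}.
No further refinement is possible. Final partition (5 blocks): {p1,p4} | {p3} | {p5} | {p6} | {p2}.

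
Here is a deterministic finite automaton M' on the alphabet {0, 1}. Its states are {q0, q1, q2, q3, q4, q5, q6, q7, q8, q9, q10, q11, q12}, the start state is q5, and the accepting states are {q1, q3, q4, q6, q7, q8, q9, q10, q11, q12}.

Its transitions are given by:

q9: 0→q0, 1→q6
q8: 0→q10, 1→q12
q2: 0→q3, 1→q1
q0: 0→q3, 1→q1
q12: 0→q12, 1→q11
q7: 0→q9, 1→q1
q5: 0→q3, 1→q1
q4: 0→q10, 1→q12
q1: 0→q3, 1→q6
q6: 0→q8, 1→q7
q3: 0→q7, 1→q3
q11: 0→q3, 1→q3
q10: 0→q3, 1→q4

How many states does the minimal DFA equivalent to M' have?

States {q2} cannot be reached from the start state, so discard them.
Start with accepting vs non-accepting: {q1,q3,q4,q6,q7,q8,q9,q10,q11,q12} | {q0,q5}.
On input 0, block {q1,q3,q4,q6,q7,q8,q9,q10,q11,q12} splits into {q1,q3,q4,q6,q7,q8,q10,q11,q12} and {q9}.
Split {q1,q3,q4,q6,q7,q8,q10,q11,q12} by δ(·,0) → {q1,q3,q4,q6,q8,q10,q11,q12} and {q7}.
Refine {q1,q3,q4,q6,q8,q10,q11,q12} on symbol 0: members go to different blocks, giving {q1,q4,q6,q8,q10,q11,q12} and {q3}.
Split {q1,q4,q6,q8,q10,q11,q12} by δ(·,0) → {q4,q6,q8,q12} and {q1,q10,q11}.
On input 0, block {q4,q6,q8,q12} splits into {q4,q8} and {q6,q12}.
On input 1, block {q1,q10,q11} splits into {q1} and {q10} and {q11}.
On input 0, block {q6,q12} splits into {q6} and {q12}.
The partition is now stable with 10 blocks: {q4,q8} | {q0,q5} | {q9} | {q7} | {q3} | {q1} | {q6} | {q10} | {q11} | {q12}.

10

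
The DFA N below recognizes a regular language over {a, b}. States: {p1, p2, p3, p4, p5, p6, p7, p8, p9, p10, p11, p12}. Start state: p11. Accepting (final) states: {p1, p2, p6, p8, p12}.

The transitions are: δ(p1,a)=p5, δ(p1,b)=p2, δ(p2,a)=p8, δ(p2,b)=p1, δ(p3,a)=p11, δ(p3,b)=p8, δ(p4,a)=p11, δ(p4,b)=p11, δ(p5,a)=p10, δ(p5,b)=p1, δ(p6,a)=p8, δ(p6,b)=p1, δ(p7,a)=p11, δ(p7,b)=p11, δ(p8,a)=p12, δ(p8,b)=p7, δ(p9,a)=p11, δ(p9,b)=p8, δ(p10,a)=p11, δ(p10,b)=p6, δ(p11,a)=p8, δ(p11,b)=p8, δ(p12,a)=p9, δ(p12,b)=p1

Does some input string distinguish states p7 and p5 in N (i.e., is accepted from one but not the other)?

States {p3,p4} cannot be reached from the start state, so discard them.
P0 = {p1,p2,p6,p8,p12} | {p5,p7,p9,p10,p11}.
Split {p1,p2,p6,p8,p12} by δ(·,a) → {p2,p6,p8} and {p1,p12}.
On input a, block {p2,p6,p8} splits into {p2,p6} and {p8}.
Refine {p5,p7,p9,p10,p11} on symbol a: members go to different blocks, giving {p5,p7,p9,p10} and {p11}.
On input a, block {p5,p7,p9,p10} splits into {p7,p9,p10} and {p5}.
Split {p7,p9,p10} by δ(·,b) → {p7} and {p9} and {p10}.
Split {p1,p12} by δ(·,a) → {p1} and {p12}.
No further refinement is possible. Final partition (9 blocks): {p2,p6} | {p7} | {p1} | {p8} | {p11} | {p5} | {p9} | {p10} | {p12}.
p7 and p5 end up in different blocks, so they are distinguishable. For instance, the string 'b' is accepted from only p5.

Yes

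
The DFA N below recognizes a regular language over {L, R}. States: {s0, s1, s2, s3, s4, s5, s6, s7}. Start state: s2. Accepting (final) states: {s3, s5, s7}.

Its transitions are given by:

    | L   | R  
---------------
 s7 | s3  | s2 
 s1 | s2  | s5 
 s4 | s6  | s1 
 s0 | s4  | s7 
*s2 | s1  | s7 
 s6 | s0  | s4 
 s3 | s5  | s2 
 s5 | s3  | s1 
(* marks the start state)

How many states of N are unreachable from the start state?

BFS from s2 reaches {s1, s2, s3, s5, s7}; the 3 state(s) s0, s4, s6 are never visited.

3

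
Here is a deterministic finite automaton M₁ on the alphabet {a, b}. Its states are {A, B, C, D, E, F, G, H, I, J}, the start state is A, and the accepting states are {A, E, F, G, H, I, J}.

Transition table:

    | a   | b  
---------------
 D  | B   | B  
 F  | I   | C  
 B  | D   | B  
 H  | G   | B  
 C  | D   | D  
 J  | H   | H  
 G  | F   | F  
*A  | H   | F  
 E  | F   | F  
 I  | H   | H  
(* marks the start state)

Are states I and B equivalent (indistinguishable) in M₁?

No

First remove the unreachable states {E,J}; 8 states remain.
Initial partition by acceptance: {A,F,G,H,I} | {B,C,D}.
Split {A,F,G,H,I} by δ(·,b) → {A,G,I} and {F,H}.
The partition is now stable with 3 blocks: {A,G,I} | {B,C,D} | {F,H}.
I and B end up in different blocks, so they are distinguishable. For instance, the string 'ε' is accepted from only I.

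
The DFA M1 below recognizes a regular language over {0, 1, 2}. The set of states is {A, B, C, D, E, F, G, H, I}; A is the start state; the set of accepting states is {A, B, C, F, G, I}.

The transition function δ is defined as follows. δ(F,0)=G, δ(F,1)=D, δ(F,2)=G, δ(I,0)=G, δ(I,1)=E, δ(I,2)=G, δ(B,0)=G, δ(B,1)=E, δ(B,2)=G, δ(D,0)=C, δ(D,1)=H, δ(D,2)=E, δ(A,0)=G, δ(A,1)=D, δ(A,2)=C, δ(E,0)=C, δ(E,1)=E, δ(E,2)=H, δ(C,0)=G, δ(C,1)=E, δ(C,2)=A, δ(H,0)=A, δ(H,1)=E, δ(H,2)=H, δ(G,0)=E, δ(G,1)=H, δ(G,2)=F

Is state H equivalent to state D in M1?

Yes

First remove the unreachable states {B,I}; 7 states remain.
P0 = {A,C,F,G} | {D,E,H}.
On input 0, block {A,C,F,G} splits into {A,C,F} and {G}.
Split {A,C,F} by δ(·,2) → {A,C} and {F}.
No further refinement is possible. Final partition (4 blocks): {A,C} | {D,E,H} | {G} | {F}.
H and D lie in the same block of the stable partition, so they are equivalent — no string distinguishes them.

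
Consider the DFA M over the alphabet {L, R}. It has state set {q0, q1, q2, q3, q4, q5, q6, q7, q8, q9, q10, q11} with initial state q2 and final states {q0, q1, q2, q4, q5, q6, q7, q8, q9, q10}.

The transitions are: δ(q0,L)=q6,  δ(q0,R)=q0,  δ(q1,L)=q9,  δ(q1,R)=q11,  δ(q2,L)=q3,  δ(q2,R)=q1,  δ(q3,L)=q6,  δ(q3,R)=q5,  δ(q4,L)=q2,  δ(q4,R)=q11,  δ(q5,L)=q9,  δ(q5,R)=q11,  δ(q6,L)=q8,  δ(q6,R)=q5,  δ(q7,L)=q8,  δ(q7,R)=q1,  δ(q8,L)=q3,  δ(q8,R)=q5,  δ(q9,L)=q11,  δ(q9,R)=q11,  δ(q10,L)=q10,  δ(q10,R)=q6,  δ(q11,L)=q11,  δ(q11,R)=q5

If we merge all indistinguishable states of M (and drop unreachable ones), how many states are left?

6

Reachable states from the start: {q1,q2,q3,q5,q6,q8,q9,q11}. Unreachable: {q0,q4,q7,q10} — drop them.
Start with accepting vs non-accepting: {q1,q2,q5,q6,q8,q9} | {q3,q11}.
Refine {q1,q2,q5,q6,q8,q9} on symbol L: members go to different blocks, giving {q1,q5,q6} and {q2,q8,q9}.
Refine {q1,q5,q6} on symbol R: members go to different blocks, giving {q1,q5} and {q6}.
On input L, block {q3,q11} splits into {q3} and {q11}.
On input L, block {q2,q8,q9} splits into {q2,q8} and {q9}.
The partition is now stable with 6 blocks: {q1,q5} | {q3} | {q2,q8} | {q6} | {q11} | {q9}.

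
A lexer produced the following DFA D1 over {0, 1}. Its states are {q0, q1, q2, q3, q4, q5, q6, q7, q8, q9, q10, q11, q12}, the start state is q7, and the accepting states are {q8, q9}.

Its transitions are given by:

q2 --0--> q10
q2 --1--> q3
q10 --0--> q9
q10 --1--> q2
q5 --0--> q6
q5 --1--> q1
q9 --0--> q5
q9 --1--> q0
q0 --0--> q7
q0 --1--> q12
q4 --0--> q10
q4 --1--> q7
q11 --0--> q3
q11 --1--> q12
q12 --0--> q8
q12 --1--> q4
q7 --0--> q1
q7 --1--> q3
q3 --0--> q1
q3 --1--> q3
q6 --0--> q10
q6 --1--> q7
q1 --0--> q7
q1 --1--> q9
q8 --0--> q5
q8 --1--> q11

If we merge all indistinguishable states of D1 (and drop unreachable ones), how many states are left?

Every state is reachable, so we keep all 13.
Start with accepting vs non-accepting: {q8,q9} | {q0,q1,q2,q3,q4,q5,q6,q7,q10,q11,q12}.
Refine {q0,q1,q2,q3,q4,q5,q6,q7,q10,q11,q12} on symbol 0: members go to different blocks, giving {q0,q1,q2,q3,q4,q5,q6,q7,q11} and {q10,q12}.
Split {q0,q1,q2,q3,q4,q5,q6,q7,q11} by δ(·,0) → {q0,q1,q3,q5,q7,q11} and {q2,q4,q6}.
Split {q0,q1,q3,q5,q7,q11} by δ(·,0) → {q0,q1,q3,q7,q11} and {q5}.
On input 1, block {q0,q1,q3,q7,q11} splits into {q0,q11} and {q3,q7} and {q1}.
Stable partition: {q8,q9} | {q0,q11} | {q10,q12} | {q2,q4,q6} | {q5} | {q3,q7} | {q1} — 7 equivalence classes.

7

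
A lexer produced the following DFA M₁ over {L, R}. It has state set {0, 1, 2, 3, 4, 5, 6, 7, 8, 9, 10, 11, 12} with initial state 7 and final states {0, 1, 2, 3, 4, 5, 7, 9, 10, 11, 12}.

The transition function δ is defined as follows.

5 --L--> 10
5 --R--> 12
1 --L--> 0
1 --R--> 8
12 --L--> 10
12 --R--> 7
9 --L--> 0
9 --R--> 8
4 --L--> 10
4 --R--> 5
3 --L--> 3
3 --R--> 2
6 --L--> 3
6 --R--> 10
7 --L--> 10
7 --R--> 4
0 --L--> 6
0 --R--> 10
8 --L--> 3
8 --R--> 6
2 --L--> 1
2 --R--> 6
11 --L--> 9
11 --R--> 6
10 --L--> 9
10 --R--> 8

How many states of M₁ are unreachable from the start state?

1

No path from 7 leads to 11; the other 12 states are all reachable.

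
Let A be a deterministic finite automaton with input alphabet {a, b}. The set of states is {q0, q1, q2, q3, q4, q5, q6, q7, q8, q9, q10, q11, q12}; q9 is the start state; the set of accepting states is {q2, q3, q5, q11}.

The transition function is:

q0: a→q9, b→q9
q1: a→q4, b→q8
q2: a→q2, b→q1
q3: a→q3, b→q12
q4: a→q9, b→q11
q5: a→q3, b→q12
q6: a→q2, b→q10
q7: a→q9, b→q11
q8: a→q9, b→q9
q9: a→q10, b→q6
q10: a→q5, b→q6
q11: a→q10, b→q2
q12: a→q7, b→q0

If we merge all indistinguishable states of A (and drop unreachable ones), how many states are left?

All states are reachable from the start state.
Start with accepting vs non-accepting: {q2,q3,q5,q11} | {q0,q1,q4,q6,q7,q8,q9,q10,q12}.
Refine {q2,q3,q5,q11} on symbol a: members go to different blocks, giving {q2,q3,q5} and {q11}.
Split {q0,q1,q4,q6,q7,q8,q9,q10,q12} by δ(·,a) → {q0,q1,q4,q7,q8,q9,q12} and {q6,q10}.
On input a, block {q0,q1,q4,q7,q8,q9,q12} splits into {q0,q1,q4,q7,q8,q12} and {q9}.
Refine {q0,q1,q4,q7,q8,q12} on symbol a: members go to different blocks, giving {q0,q4,q7,q8} and {q1,q12}.
Split {q0,q4,q7,q8} by δ(·,b) → {q0,q8} and {q4,q7}.
Stable partition: {q2,q3,q5} | {q0,q8} | {q11} | {q6,q10} | {q9} | {q1,q12} | {q4,q7} — 7 equivalence classes.

7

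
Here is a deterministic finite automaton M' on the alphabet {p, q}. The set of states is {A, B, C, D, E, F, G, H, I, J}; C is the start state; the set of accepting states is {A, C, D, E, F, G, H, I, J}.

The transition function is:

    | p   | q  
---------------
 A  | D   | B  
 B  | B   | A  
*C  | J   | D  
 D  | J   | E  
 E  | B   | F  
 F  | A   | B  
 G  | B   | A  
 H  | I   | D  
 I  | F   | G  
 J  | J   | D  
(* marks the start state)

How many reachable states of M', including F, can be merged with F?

States {G,H,I} cannot be reached from the start state, so discard them.
P0 = {A,C,D,E,F,J} | {B}.
Split {A,C,D,E,F,J} by δ(·,p) → {A,C,D,F,J} and {E}.
Refine {A,C,D,F,J} on symbol q: members go to different blocks, giving {A,F} and {C,J} and {D}.
On input p, block {A,F} splits into {A} and {F}.
The partition is now stable with 6 blocks: {A} | {B} | {E} | {C,J} | {D} | {F}.
State F belongs to the block {F}, which has 1 states.

1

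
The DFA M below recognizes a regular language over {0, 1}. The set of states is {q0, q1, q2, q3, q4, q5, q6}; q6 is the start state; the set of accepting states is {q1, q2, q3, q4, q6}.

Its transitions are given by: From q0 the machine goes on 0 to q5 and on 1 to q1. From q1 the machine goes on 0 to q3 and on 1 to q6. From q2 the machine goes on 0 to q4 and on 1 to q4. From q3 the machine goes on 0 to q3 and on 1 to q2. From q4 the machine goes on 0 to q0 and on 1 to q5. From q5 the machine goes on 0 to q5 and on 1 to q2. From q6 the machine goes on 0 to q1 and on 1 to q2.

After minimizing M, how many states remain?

Every state is reachable, so we keep all 7.
Initial partition by acceptance: {q1,q2,q3,q4,q6} | {q0,q5}.
Split {q1,q2,q3,q4,q6} by δ(·,0) → {q1,q2,q3,q6} and {q4}.
Split {q1,q2,q3,q6} by δ(·,0) → {q1,q3,q6} and {q2}.
Split {q1,q3,q6} by δ(·,1) → {q3,q6} and {q1}.
Split {q3,q6} by δ(·,0) → {q3} and {q6}.
Split {q0,q5} by δ(·,1) → {q0} and {q5}.
No further refinement is possible. Final partition (7 blocks): {q3} | {q0} | {q4} | {q2} | {q1} | {q6} | {q5}.

7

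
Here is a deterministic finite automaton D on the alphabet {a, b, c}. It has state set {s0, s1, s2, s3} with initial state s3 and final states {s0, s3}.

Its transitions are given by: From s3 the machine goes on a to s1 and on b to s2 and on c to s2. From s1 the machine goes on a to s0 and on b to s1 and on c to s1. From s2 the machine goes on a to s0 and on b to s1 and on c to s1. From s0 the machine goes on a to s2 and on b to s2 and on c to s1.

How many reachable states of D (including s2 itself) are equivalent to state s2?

2

All states are reachable from the start state.
P0 = {s0,s3} | {s1,s2}.
Stable partition: {s0,s3} | {s1,s2} — 2 equivalence classes.
State s2 belongs to the block {s1,s2}, which has 2 states.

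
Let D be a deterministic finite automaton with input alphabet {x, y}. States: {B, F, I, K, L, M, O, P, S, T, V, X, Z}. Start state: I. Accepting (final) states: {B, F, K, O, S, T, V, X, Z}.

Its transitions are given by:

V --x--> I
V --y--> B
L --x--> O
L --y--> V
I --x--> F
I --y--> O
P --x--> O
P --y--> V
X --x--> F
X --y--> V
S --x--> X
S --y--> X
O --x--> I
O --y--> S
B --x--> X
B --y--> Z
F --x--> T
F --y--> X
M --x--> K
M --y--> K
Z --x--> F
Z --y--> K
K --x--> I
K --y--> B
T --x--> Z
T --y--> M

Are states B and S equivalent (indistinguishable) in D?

Reachable states from the start: {B,F,I,K,M,O,S,T,V,X,Z}. Unreachable: {L,P} — drop them.
Initial partition by acceptance: {B,F,K,O,S,T,V,X,Z} | {I,M}.
Refine {B,F,K,O,S,T,V,X,Z} on symbol x: members go to different blocks, giving {B,F,S,T,X,Z} and {K,O,V}.
Split {B,F,S,T,X,Z} by δ(·,y) → {B,F,S} and {X,Z} and {T}.
Refine {B,F,S} on symbol x: members go to different blocks, giving {B,S} and {F}.
Refine {I,M} on symbol x: members go to different blocks, giving {M} and {I}.
The partition is now stable with 7 blocks: {B,S} | {M} | {K,O,V} | {X,Z} | {T} | {F} | {I}.
B and S lie in the same block of the stable partition, so they are equivalent — no string distinguishes them.

Yes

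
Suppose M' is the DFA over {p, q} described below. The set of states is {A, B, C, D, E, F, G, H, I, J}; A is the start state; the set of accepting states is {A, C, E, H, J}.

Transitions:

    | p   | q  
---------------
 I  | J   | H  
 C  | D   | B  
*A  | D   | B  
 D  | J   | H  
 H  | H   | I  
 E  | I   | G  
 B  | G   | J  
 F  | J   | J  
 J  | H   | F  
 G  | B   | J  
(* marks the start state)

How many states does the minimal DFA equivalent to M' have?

4

Reachable states from the start: {A,B,D,F,G,H,I,J}. Unreachable: {C,E} — drop them.
P0 = {A,H,J} | {B,D,F,G,I}.
On input p, block {A,H,J} splits into {H,J} and {A}.
On input p, block {B,D,F,G,I} splits into {D,F,I} and {B,G}.
Stable partition: {H,J} | {D,F,I} | {A} | {B,G} — 4 equivalence classes.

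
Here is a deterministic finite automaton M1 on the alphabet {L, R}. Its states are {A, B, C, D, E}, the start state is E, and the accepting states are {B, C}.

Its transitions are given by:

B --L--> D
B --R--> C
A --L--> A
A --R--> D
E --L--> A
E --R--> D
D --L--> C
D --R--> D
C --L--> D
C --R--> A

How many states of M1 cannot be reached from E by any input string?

1

BFS from E reaches {A, C, D, E}; the 1 state(s) B are never visited.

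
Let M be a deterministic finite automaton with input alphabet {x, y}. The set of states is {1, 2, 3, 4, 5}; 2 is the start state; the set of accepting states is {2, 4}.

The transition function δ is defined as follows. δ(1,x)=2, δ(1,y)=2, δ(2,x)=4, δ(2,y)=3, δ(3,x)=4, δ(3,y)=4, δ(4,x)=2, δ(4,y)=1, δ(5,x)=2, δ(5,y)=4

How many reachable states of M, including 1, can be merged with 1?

First remove the unreachable states {5}; 4 states remain.
Start with accepting vs non-accepting: {2,4} | {1,3}.
The partition is now stable with 2 blocks: {2,4} | {1,3}.
The equivalence class containing 1 is {1,3}, of size 2.

2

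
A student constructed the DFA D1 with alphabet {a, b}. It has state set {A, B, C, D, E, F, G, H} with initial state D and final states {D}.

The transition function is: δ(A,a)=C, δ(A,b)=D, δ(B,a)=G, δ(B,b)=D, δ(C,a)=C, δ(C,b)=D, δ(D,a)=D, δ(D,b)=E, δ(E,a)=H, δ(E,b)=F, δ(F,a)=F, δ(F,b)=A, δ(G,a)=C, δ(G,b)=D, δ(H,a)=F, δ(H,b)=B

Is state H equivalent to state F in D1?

Yes

All states are reachable from the start state.
P0 = {D} | {A,B,C,E,F,G,H}.
Split {A,B,C,E,F,G,H} by δ(·,b) → {A,B,C,G} and {E,F,H}.
On input b, block {E,F,H} splits into {F,H} and {E}.
Stable partition: {D} | {A,B,C,G} | {F,H} | {E} — 4 equivalence classes.
H and F lie in the same block of the stable partition, so they are equivalent — no string distinguishes them.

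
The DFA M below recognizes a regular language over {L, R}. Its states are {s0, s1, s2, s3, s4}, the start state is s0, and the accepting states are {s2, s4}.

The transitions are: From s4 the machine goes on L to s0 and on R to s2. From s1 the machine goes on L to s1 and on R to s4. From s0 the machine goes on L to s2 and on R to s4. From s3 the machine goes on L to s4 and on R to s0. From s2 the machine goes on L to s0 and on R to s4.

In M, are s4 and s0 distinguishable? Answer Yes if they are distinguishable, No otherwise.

Yes

First remove the unreachable states {s1,s3}; 3 states remain.
Start with accepting vs non-accepting: {s2,s4} | {s0}.
The partition is now stable with 2 blocks: {s2,s4} | {s0}.
s4 and s0 end up in different blocks, so they are distinguishable. For instance, the string 'ε' is accepted from only s4.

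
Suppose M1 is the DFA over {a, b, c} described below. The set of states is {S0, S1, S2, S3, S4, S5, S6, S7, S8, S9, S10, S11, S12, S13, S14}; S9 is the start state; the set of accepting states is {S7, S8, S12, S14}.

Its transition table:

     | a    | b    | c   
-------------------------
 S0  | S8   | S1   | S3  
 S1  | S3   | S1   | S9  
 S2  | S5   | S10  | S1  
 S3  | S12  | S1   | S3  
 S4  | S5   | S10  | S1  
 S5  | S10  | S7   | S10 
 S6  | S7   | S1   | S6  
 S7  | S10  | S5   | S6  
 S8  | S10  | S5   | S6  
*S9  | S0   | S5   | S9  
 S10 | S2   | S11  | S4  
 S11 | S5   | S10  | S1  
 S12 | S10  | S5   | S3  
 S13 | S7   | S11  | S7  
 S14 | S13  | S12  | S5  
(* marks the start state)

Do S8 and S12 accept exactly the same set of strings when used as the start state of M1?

Yes

First remove the unreachable states {S13,S14}; 13 states remain.
Initial partition by acceptance: {S7,S8,S12} | {S0,S1,S2,S3,S4,S5,S6,S9,S10,S11}.
On input a, block {S0,S1,S2,S3,S4,S5,S6,S9,S10,S11} splits into {S1,S2,S4,S5,S9,S10,S11} and {S0,S3,S6}.
Refine {S1,S2,S4,S5,S9,S10,S11} on symbol a: members go to different blocks, giving {S2,S4,S5,S10,S11} and {S1,S9}.
Split {S2,S4,S5,S10,S11} by δ(·,b) → {S2,S4,S10,S11} and {S5}.
On input a, block {S2,S4,S10,S11} splits into {S2,S4,S11} and {S10}.
Refine {S1,S9} on symbol b: members go to different blocks, giving {S1} and {S9}.
Stable partition: {S7,S8,S12} | {S2,S4,S11} | {S0,S3,S6} | {S1} | {S5} | {S10} | {S9} — 7 equivalence classes.
S8 and S12 lie in the same block of the stable partition, so they are equivalent — no string distinguishes them.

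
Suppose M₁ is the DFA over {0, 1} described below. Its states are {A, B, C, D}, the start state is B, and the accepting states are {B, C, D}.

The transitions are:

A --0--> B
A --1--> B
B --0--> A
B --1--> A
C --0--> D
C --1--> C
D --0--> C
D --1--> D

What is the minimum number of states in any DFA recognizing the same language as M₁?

2

Reachable states from the start: {A,B}. Unreachable: {C,D} — drop them.
P0 = {B} | {A}.
The partition is now stable with 2 blocks: {B} | {A}.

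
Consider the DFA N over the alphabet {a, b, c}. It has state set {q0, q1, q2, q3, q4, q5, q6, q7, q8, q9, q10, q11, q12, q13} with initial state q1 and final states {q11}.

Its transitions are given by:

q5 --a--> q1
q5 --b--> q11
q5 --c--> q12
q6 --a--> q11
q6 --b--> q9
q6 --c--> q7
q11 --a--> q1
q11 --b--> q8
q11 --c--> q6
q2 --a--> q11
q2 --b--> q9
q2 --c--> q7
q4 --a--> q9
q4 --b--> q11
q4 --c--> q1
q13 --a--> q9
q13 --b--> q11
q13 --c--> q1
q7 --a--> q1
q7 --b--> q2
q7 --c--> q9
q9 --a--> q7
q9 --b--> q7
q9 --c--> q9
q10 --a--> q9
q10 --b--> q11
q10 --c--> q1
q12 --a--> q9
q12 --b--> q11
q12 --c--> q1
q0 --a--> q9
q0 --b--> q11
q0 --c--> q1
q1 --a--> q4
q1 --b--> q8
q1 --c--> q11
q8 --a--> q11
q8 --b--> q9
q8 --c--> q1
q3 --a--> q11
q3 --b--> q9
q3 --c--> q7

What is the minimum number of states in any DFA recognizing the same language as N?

Reachable states from the start: {q1,q2,q4,q6,q7,q8,q9,q11}. Unreachable: {q0,q3,q5,q10,q12,q13} — drop them.
P0 = {q11} | {q1,q2,q4,q6,q7,q8,q9}.
Refine {q1,q2,q4,q6,q7,q8,q9} on symbol a: members go to different blocks, giving {q1,q4,q7,q9} and {q2,q6,q8}.
On input b, block {q1,q4,q7,q9} splits into {q1,q7} and {q4} and {q9}.
Split {q1,q7} by δ(·,a) → {q1} and {q7}.
On input c, block {q2,q6,q8} splits into {q2,q6} and {q8}.
No further refinement is possible. Final partition (7 blocks): {q11} | {q1} | {q2,q6} | {q4} | {q9} | {q7} | {q8}.

7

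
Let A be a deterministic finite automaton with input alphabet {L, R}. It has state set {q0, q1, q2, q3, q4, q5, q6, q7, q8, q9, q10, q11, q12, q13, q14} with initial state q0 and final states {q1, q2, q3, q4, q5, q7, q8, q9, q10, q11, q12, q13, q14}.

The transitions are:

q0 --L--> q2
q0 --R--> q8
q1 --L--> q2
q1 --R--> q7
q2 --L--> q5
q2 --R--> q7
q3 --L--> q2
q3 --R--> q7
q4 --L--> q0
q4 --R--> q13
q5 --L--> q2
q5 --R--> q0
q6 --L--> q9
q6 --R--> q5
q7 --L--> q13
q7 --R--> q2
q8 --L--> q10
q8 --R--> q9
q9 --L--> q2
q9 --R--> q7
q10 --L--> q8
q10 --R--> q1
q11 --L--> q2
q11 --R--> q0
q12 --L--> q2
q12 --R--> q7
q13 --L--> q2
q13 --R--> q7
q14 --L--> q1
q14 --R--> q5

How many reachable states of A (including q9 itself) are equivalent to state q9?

States {q3,q4,q6,q11,q12,q14} cannot be reached from the start state, so discard them.
Start with accepting vs non-accepting: {q1,q2,q5,q7,q8,q9,q10,q13} | {q0}.
On input R, block {q1,q2,q5,q7,q8,q9,q10,q13} splits into {q1,q2,q7,q8,q9,q10,q13} and {q5}.
Split {q1,q2,q7,q8,q9,q10,q13} by δ(·,L) → {q1,q7,q8,q9,q10,q13} and {q2}.
Refine {q1,q7,q8,q9,q10,q13} on symbol L: members go to different blocks, giving {q1,q9,q13} and {q7,q8,q10}.
Split {q7,q8,q10} by δ(·,L) → {q8,q10} and {q7}.
Stable partition: {q1,q9,q13} | {q0} | {q5} | {q2} | {q8,q10} | {q7} — 6 equivalence classes.
The equivalence class containing q9 is {q1,q9,q13}, of size 3.

3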